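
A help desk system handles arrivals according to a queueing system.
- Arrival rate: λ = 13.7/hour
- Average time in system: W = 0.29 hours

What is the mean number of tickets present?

Little's Law: L = λW
L = 13.7 × 0.29 = 3.9730 tickets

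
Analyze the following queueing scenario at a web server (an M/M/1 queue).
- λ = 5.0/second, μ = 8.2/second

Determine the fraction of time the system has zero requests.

ρ = λ/μ = 5.0/8.2 = 0.6098
P(0) = 1 - ρ = 1 - 0.6098 = 0.3902
The server is idle 39.02% of the time.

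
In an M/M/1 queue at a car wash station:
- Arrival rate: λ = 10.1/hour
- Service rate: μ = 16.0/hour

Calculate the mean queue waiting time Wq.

First, compute utilization: ρ = λ/μ = 10.1/16.0 = 0.6312
For M/M/1: Wq = λ/(μ(μ-λ))
Wq = 10.1/(16.0 × (16.0-10.1))
Wq = 10.1/(16.0 × 5.90)
Wq = 0.1070 hours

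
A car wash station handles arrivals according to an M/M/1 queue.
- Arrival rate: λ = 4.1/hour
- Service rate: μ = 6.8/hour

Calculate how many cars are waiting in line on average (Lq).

ρ = λ/μ = 4.1/6.8 = 0.6029
For M/M/1: Lq = λ²/(μ(μ-λ))
Lq = 16.81/(6.8 × 2.70)
Lq = 0.9156 cars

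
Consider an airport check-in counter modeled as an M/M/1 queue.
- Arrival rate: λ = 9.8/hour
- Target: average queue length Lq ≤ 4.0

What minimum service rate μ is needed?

For M/M/1: Lq = λ²/(μ(μ-λ))
Need Lq ≤ 4.0, i.e. μ(μ-λ) ≥ λ²/4.0
μ² - 9.8μ - 96.04/4.0 ≥ 0  →  μ² - 9.8μ - 24.0100 ≥ 0
Quadratic formula (positive root): μ = [λ + √(λ² + 4×24.0100)]/2
Discriminant: 96.04 + 4×24.0100 = 192.0800, √192.0800 = 13.85929
μ ≥ (9.8 + 13.85929)/2 = 11.8296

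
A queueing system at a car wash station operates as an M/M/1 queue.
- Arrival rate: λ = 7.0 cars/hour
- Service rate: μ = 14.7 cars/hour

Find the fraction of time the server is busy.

Server utilization: ρ = λ/μ
ρ = 7.0/14.7 = 0.4762
The server is busy 47.62% of the time.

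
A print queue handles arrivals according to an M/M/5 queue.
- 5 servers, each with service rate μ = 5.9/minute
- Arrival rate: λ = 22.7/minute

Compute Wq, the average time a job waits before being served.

Traffic intensity: ρ = λ/(cμ) = 22.7/(5×5.9) = 0.7695
Since ρ = 0.7695 < 1, system is stable.
Offered load a = λ/μ = cρ = 22.7/5.9 = 3.8475
P₀ = [ Σₙ₌₀^4 aⁿ/n! + a^5/(5!(1-ρ)) ]⁻¹
Σ = a^0/0! + a^1/1! + a^2/2! + a^3/3! + a^4/4! = 1.00000 + 3.84746 + 7.40147 + 9.49227 + 9.13028 = 30.8715
a^5/(5!(1-ρ)) = 843.0809/(120 × 0.2305085) = 30.4790
P₀ = 1/(30.8715 + 30.4790) = 0.01630
Lq = P₀·a^5·ρ / (5!(1-ρ)²) = 0.0162998 × 843.0809 × 0.769492 / (120 × 0.0531342) = 1.6584
Wq = Lq/λ = 1.6584/22.7 = 0.07306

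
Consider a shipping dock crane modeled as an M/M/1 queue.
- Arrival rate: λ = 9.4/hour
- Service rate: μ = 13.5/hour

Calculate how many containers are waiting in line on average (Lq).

ρ = λ/μ = 9.4/13.5 = 0.6963
For M/M/1: Lq = λ²/(μ(μ-λ))
Lq = 88.36/(13.5 × 4.10)
Lq = 1.5964 containers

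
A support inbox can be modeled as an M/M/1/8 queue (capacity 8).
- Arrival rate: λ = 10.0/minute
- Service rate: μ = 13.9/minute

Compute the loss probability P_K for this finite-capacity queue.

ρ = λ/μ = 10.0/13.9 = 0.719424
P₀ = (1-ρ)/(1-ρ^(K+1)) = (1-0.719424)/(1-0.719424^9) = 0.280576/0.948374 = 0.2958
P_K = P₀×ρ^K = 0.2958 × 0.719424^8 = 0.2958 × 0.07176 = 0.02123
Blocking probability = 2.12%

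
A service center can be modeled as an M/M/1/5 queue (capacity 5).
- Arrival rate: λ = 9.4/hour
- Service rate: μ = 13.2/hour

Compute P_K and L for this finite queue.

ρ = λ/μ = 9.4/13.2 = 0.712121
P₀ = (1-ρ)/(1-ρ^(K+1)) = (1-0.712121)/(1-0.712121^6) = 0.2879/0.8696 = 0.3311
P_K = P₀×ρ^K = 0.33105 × 0.712121^5 = 0.33105 × 0.18313 = 0.06063
Blocking probability P_5 = 0.06063 (6.06%)
L = ρ[1 - (K+1)ρ^K + Kρ^(K+1)] / [(1-ρ)(1-ρ^(K+1))]
L = 0.712121 × (1 - 6×0.18313 + 5×0.13041) / ((1 - 0.712121) × (1 - 0.13041)) = 1.5739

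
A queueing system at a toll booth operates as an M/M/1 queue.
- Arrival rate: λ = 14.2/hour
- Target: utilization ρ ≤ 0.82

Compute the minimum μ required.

ρ = λ/μ, so μ = λ/ρ
μ ≥ 14.2/0.82 = 17.3171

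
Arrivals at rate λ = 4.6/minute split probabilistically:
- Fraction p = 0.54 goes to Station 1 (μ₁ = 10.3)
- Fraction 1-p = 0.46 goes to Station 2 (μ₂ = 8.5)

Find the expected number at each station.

Effective rates: λ₁ = 4.6×0.54 = 2.484, λ₂ = 4.6×0.46 = 2.116
Station 1: ρ₁ = 2.484/10.3 = 0.24117, L₁ = ρ₁/(1-ρ₁) = 0.24117/(1-0.24117) = 0.3178
Station 2: ρ₂ = 2.116/8.5 = 0.24894, L₂ = ρ₂/(1-ρ₂) = 0.24894/(1-0.24894) = 0.3315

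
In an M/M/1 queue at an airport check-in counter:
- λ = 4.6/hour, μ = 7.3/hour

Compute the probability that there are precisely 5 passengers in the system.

ρ = λ/μ = 4.6/7.3 = 0.63014
P(n) = (1-ρ)ρⁿ
P(5) = (1-0.63014) × 0.63014^5
P(5) = 0.3699 × 0.09935
P(5) = 0.03675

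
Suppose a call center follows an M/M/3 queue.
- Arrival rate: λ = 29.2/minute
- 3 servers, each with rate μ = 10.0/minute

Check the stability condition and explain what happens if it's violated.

Stability requires ρ = λ/(cμ) < 1
ρ = 29.2/(3 × 10.0) = 29.2/30.00 = 0.9733
Since 0.9733 < 1, the system is STABLE.
The servers are busy 97.33% of the time.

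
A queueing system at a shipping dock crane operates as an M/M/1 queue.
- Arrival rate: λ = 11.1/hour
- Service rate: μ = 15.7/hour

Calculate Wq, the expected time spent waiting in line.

First, compute utilization: ρ = λ/μ = 11.1/15.7 = 0.7070
For M/M/1: Wq = λ/(μ(μ-λ))
Wq = 11.1/(15.7 × (15.7-11.1))
Wq = 11.1/(15.7 × 4.60)
Wq = 0.1537 hours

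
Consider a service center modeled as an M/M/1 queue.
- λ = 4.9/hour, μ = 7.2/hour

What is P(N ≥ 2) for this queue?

ρ = λ/μ = 4.9/7.2 = 0.6806
P(N ≥ n) = ρⁿ
P(N ≥ 2) = 0.6806^2
P(N ≥ 2) = 0.4632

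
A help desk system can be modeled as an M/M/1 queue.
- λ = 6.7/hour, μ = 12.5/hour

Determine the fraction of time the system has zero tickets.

ρ = λ/μ = 6.7/12.5 = 0.5360
P(0) = 1 - ρ = 1 - 0.5360 = 0.4640
The server is idle 46.40% of the time.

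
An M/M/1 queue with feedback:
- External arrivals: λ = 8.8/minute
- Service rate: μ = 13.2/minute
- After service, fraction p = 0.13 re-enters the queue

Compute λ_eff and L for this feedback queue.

Effective arrival rate: λ_eff = λ/(1-p) = 8.8/(1-0.13) = 8.8/0.87 = 10.114943
ρ = λ_eff/μ = 10.114943/13.2 = 0.766284
L = ρ/(1-ρ) = 0.766284/(1-0.766284) = 3.2787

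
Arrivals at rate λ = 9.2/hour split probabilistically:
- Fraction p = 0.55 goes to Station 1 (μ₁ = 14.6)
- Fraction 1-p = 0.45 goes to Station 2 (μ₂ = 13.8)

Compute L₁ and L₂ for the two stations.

Effective rates: λ₁ = 9.2×0.55 = 5.06, λ₂ = 9.2×0.45 = 4.14
Station 1: ρ₁ = 5.06/14.6 = 0.34658, L₁ = ρ₁/(1-ρ₁) = 0.34658/(1-0.34658) = 0.5304
Station 2: ρ₂ = 4.14/13.8 = 0.3000, L₂ = ρ₂/(1-ρ₂) = 0.3000/(1-0.3000) = 0.4286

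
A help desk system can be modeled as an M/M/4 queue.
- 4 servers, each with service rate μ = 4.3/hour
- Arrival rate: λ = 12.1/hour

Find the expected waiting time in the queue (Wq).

Traffic intensity: ρ = λ/(cμ) = 12.1/(4×4.3) = 0.7035
Since ρ = 0.7035 < 1, system is stable.
Offered load a = λ/μ = cρ = 12.1/4.3 = 2.8140
P₀ = [ Σₙ₌₀^3 aⁿ/n! + a^4/(4!(1-ρ)) ]⁻¹
Σ = a^0/0! + a^1/1! + a^2/2! + a^3/3! = 1.0000 + 2.8140 + 3.9592 + 3.7136 = 11.4868
a^4/(4!(1-ρ)) = 62.7000/(24 × 0.29651) = 8.8108
P₀ = 1/(11.4868 + 8.8108) = 0.04927
Lq = P₀·a^4·ρ / (4!(1-ρ)²) = 0.04927 × 62.7000 × 0.7035 / (24 × 0.08792) = 1.0299
Wq = Lq/λ = 1.02988/12.1 = 0.08511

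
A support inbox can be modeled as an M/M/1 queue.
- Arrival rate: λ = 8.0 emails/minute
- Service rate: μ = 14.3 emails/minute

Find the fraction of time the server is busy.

Server utilization: ρ = λ/μ
ρ = 8.0/14.3 = 0.5594
The server is busy 55.94% of the time.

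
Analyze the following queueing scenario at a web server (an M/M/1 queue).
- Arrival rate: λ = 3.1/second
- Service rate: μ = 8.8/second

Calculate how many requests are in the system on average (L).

ρ = λ/μ = 3.1/8.8 = 0.3523
For M/M/1: L = λ/(μ-λ)
L = 3.1/(8.8-3.1) = 3.1/5.70
L = 0.5439 requests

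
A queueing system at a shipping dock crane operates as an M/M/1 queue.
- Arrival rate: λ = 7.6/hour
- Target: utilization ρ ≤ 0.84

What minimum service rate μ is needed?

ρ = λ/μ, so μ = λ/ρ
μ ≥ 7.6/0.84 = 9.0476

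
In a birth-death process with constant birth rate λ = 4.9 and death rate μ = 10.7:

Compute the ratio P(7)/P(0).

For constant rates: P(n)/P(0) = (λ/μ)^n
P(7)/P(0) = (4.9/10.7)^7 = 0.457944^7 = 0.004224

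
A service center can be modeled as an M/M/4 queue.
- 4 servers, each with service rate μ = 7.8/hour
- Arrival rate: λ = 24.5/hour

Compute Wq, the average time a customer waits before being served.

Traffic intensity: ρ = λ/(cμ) = 24.5/(4×7.8) = 0.7853
Since ρ = 0.7853 < 1, system is stable.
Offered load a = λ/μ = cρ = 24.5/7.8 = 3.1410
P₀ = [ Σₙ₌₀^3 aⁿ/n! + a^4/(4!(1-ρ)) ]⁻¹
Σ = a^0/0! + a^1/1! + a^2/2! + a^3/3! = 1.00000 + 3.14103 + 4.93302 + 5.16492 = 14.2390
a^4/(4!(1-ρ)) = 97.3388/(24 × 0.214744) = 18.8866
P₀ = 1/(14.2390 + 18.8866) = 0.03019
Lq = P₀·a^4·ρ / (4!(1-ρ)²) = 0.030188 × 97.3388 × 0.78526 / (24 × 0.046115) = 2.0849
Wq = Lq/λ = 2.0849/24.5 = 0.08510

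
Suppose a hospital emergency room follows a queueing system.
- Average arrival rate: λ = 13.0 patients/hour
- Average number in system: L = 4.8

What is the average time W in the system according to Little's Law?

Little's Law: L = λW, so W = L/λ
W = 4.8/13.0 = 0.3692 hours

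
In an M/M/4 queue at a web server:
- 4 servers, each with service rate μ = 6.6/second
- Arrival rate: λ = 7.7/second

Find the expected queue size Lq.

Traffic intensity: ρ = λ/(cμ) = 7.7/(4×6.6) = 0.2917
Since ρ = 0.2917 < 1, system is stable.
Offered load a = λ/μ = cρ = 7.7/6.6 = 1.1667
P₀ = [ Σₙ₌₀^3 aⁿ/n! + a^4/(4!(1-ρ)) ]⁻¹
Σ = a^0/0! + a^1/1! + a^2/2! + a^3/3! = 1.0000 + 1.1667 + 0.68056 + 0.26466 = 3.1119
a^4/(4!(1-ρ)) = 1.8526/(24 × 0.7083) = 0.1090
P₀ = 1/(3.1119 + 0.1090) = 0.3105
Lq = P₀·a^4·ρ / (4!(1-ρ)²) = 0.31048 × 1.8526 × 0.29167 / (24 × 0.50174) = 0.01393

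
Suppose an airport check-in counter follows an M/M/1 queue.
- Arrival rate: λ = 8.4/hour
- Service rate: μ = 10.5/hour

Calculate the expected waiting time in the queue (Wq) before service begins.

First, compute utilization: ρ = λ/μ = 8.4/10.5 = 0.8000
For M/M/1: Wq = λ/(μ(μ-λ))
Wq = 8.4/(10.5 × (10.5-8.4))
Wq = 8.4/(10.5 × 2.10)
Wq = 0.3810 hours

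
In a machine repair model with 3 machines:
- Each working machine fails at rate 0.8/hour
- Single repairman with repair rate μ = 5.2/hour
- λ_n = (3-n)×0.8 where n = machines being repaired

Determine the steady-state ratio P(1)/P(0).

P(1)/P(0) = ∏_{i=0}^{1-1} λ_i/μ_{i+1}
= (3-0)×0.8/5.2
= 0.4615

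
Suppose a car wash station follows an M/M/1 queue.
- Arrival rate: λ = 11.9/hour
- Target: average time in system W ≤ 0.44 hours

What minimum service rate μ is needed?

For M/M/1: W = 1/(μ-λ)
Need W ≤ 0.44, so 1/(μ-λ) ≤ 0.44
μ - λ ≥ 1/0.44 = 2.2727
μ ≥ 11.9 + 2.2727 = 14.1727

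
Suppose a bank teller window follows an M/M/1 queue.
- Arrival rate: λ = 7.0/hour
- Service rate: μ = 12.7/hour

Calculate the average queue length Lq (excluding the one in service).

ρ = λ/μ = 7.0/12.7 = 0.5512
For M/M/1: Lq = λ²/(μ(μ-λ))
Lq = 49.00/(12.7 × 5.70)
Lq = 0.6769 transactions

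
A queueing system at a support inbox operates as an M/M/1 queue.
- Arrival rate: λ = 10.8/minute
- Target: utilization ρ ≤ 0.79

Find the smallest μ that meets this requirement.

ρ = λ/μ, so μ = λ/ρ
μ ≥ 10.8/0.79 = 13.6709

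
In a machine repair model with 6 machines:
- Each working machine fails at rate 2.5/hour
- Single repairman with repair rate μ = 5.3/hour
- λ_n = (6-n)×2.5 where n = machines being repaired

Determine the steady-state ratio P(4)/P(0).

P(4)/P(0) = ∏_{i=0}^{4-1} λ_i/μ_{i+1}
= (6-0)×2.5/5.3 × (6-1)×2.5/5.3 × (6-2)×2.5/5.3 × (6-3)×2.5/5.3
= 17.8221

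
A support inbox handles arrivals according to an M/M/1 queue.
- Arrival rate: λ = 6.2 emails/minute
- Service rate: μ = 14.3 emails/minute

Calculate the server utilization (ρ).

Server utilization: ρ = λ/μ
ρ = 6.2/14.3 = 0.4336
The server is busy 43.36% of the time.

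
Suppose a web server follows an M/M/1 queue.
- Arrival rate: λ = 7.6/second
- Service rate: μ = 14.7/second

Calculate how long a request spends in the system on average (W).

First, compute utilization: ρ = λ/μ = 7.6/14.7 = 0.5170
For M/M/1: W = 1/(μ-λ)
W = 1/(14.7-7.6) = 1/7.10
W = 0.1408 seconds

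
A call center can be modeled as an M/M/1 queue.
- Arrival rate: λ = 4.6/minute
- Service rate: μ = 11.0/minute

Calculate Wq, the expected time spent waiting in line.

First, compute utilization: ρ = λ/μ = 4.6/11.0 = 0.4182
For M/M/1: Wq = λ/(μ(μ-λ))
Wq = 4.6/(11.0 × (11.0-4.6))
Wq = 4.6/(11.0 × 6.40)
Wq = 0.06534 minutes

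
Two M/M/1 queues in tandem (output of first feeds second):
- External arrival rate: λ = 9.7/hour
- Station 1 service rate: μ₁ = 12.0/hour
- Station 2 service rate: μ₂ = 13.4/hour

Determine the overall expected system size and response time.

By Jackson's theorem, each station behaves as independent M/M/1.
Station 1: ρ₁ = 9.7/12.0 = 0.8083, L₁ = ρ₁/(1-ρ₁) = λ/(μ₁-λ) = 9.7/2.30 = 4.2174
Station 2: ρ₂ = 9.7/13.4 = 0.7239, L₂ = ρ₂/(1-ρ₂) = λ/(μ₂-λ) = 9.7/3.70 = 2.6216
Total: L = L₁ + L₂ = 4.2174 + 2.6216 = 6.8390
W = L/λ = 6.8390/9.7 = 0.7051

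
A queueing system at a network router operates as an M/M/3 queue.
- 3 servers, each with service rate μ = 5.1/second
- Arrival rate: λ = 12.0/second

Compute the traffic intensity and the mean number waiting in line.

Traffic intensity: ρ = λ/(cμ) = 12.0/(3×5.1) = 0.7843
Since ρ = 0.7843 < 1, system is stable.
Offered load a = λ/μ = cρ = 12.0/5.1 = 2.3529
P₀ = [ Σₙ₌₀^2 aⁿ/n! + a^3/(3!(1-ρ)) ]⁻¹
Σ = a^0/0! + a^1/1! + a^2/2! = 1.0000 + 2.3529 + 2.7682 = 6.1211
a^3/(3!(1-ρ)) = 13.0267/(6 × 0.215686) = 10.0661
P₀ = 1/(6.1211 + 10.0661) = 0.06178
Lq = P₀·a^3·ρ / (3!(1-ρ)²) = 0.061777 × 13.0267 × 0.78431 / (6 × 0.046521) = 2.2613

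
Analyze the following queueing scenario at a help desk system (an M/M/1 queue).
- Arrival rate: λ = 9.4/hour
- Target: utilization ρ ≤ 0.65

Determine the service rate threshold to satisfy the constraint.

ρ = λ/μ, so μ = λ/ρ
μ ≥ 9.4/0.65 = 14.4615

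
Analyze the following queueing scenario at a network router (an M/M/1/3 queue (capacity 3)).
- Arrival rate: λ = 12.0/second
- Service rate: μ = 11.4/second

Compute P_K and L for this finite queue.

ρ = λ/μ = 12.0/11.4 = 1.05263
P₀ = (1-ρ)/(1-ρ^(K+1)) = (1-1.05263)/(1-1.05263^4) = -0.05263/-0.2277 = 0.2311
P_K = P₀×ρ^K = 0.231107 × 1.05263^3 = 0.231107 × 1.16635 = 0.2696
Blocking probability P_3 = 0.2696 (26.96%)
L = ρ[1 - (K+1)ρ^K + Kρ^(K+1)] / [(1-ρ)(1-ρ^(K+1))]
L = 1.05263 × (1 - 4×1.1663455 + 3×1.2277303) / ((1 - 1.05263) × (1 - 1.2277303)) = 1.5641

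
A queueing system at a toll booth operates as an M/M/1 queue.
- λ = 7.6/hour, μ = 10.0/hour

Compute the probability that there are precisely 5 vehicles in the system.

ρ = λ/μ = 7.6/10.0 = 0.7600
P(n) = (1-ρ)ρⁿ
P(5) = (1-0.7600) × 0.7600^5
P(5) = 0.24000 × 0.25355
P(5) = 0.06085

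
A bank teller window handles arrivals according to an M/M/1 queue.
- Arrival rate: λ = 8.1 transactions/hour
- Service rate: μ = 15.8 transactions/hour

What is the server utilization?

Server utilization: ρ = λ/μ
ρ = 8.1/15.8 = 0.5127
The server is busy 51.27% of the time.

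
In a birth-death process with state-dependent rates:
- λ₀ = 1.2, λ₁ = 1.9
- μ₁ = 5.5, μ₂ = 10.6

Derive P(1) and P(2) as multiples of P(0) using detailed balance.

Balance equations:
State 0: λ₀P₀ = μ₁P₁ → P₁ = (λ₀/μ₁)P₀ = (1.2/5.5)P₀ = 0.2182P₀
State 1: P₂ = (λ₀λ₁)/(μ₁μ₂)P₀ = (1.2×1.9)/(5.5×10.6)P₀ = 0.03911P₀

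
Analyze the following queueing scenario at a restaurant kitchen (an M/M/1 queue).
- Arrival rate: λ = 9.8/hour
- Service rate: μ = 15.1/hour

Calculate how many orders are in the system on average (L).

ρ = λ/μ = 9.8/15.1 = 0.6490
For M/M/1: L = λ/(μ-λ)
L = 9.8/(15.1-9.8) = 9.8/5.30
L = 1.8491 orders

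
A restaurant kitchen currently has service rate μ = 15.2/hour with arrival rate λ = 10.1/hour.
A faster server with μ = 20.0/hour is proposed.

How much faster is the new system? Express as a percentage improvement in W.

System 1: ρ₁ = 10.1/15.2 = 0.6645, W₁ = 1/(15.2-10.1) = 0.196078
System 2: ρ₂ = 10.1/20.0 = 0.5050, W₂ = 1/(20.0-10.1) = 0.101010
Improvement: (W₁-W₂)/W₁ = (0.196078-0.101010)/0.196078 = 48.48%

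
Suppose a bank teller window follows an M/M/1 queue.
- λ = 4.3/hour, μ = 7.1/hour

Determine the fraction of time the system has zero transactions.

ρ = λ/μ = 4.3/7.1 = 0.6056
P(0) = 1 - ρ = 1 - 0.6056 = 0.3944
The server is idle 39.44% of the time.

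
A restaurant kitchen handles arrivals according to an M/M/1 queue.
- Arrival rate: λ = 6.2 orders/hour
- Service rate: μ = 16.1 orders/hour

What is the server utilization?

Server utilization: ρ = λ/μ
ρ = 6.2/16.1 = 0.3851
The server is busy 38.51% of the time.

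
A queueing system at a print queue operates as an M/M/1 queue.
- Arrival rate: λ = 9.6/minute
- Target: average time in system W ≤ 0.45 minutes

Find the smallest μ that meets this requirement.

For M/M/1: W = 1/(μ-λ)
Need W ≤ 0.45, so 1/(μ-λ) ≤ 0.45
μ - λ ≥ 1/0.45 = 2.2222
μ ≥ 9.6 + 2.2222 = 11.8222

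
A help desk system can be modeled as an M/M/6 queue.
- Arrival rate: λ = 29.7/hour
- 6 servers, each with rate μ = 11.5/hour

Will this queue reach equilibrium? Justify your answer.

Stability requires ρ = λ/(cμ) < 1
ρ = 29.7/(6 × 11.5) = 29.7/69.00 = 0.4304
Since 0.4304 < 1, the system is STABLE.
The servers are busy 43.04% of the time.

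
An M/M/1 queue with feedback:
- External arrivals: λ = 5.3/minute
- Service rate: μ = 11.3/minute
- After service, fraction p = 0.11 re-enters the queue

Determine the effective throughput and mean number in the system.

Effective arrival rate: λ_eff = λ/(1-p) = 5.3/(1-0.11) = 5.3/0.89 = 5.95506
ρ = λ_eff/μ = 5.95506/11.3 = 0.526996
L = ρ/(1-ρ) = 0.526996/(1-0.526996) = 1.1141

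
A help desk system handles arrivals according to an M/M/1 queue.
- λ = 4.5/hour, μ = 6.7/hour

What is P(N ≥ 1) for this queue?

ρ = λ/μ = 4.5/6.7 = 0.6716
P(N ≥ n) = ρⁿ
P(N ≥ 1) = 0.6716^1
P(N ≥ 1) = 0.6716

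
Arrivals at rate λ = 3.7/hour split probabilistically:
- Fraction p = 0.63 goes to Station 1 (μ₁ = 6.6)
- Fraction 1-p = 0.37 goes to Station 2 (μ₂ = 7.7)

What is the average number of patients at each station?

Effective rates: λ₁ = 3.7×0.63 = 2.331, λ₂ = 3.7×0.37 = 1.369
Station 1: ρ₁ = 2.331/6.6 = 0.35318, L₁ = ρ₁/(1-ρ₁) = 0.35318/(1-0.35318) = 0.5460
Station 2: ρ₂ = 1.369/7.7 = 0.1778, L₂ = ρ₂/(1-ρ₂) = 0.1778/(1-0.1778) = 0.2162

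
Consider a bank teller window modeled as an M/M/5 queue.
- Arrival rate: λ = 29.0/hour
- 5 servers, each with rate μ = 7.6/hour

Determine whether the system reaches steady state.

Stability requires ρ = λ/(cμ) < 1
ρ = 29.0/(5 × 7.6) = 29.0/38.00 = 0.7632
Since 0.7632 < 1, the system is STABLE.
The servers are busy 76.32% of the time.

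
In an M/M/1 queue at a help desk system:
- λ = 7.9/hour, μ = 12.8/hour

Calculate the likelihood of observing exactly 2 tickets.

ρ = λ/μ = 7.9/12.8 = 0.6172
P(n) = (1-ρ)ρⁿ
P(2) = (1-0.6172) × 0.6172^2
P(2) = 0.3828 × 0.3809
P(2) = 0.1458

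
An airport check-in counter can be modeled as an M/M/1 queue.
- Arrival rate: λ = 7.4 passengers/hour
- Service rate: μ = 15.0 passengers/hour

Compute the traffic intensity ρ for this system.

Server utilization: ρ = λ/μ
ρ = 7.4/15.0 = 0.4933
The server is busy 49.33% of the time.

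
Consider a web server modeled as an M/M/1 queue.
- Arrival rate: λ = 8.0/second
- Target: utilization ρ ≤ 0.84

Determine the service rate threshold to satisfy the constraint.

ρ = λ/μ, so μ = λ/ρ
μ ≥ 8.0/0.84 = 9.5238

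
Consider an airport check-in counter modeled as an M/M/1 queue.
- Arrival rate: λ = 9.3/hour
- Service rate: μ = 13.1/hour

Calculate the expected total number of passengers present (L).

ρ = λ/μ = 9.3/13.1 = 0.7099
For M/M/1: L = λ/(μ-λ)
L = 9.3/(13.1-9.3) = 9.3/3.80
L = 2.4474 passengers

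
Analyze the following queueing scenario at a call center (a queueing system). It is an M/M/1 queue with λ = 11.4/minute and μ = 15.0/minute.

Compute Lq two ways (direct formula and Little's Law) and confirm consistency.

Method 1 (direct): Lq = λ²/(μ(μ-λ)) = 129.96/(15.0 × 3.60) = 2.4067

Method 2 (Little's Law):
W = 1/(μ-λ) = 1/3.60 = 0.27778
Wq = W - 1/μ = 0.27778 - 0.066667 = 0.21111
Lq = λWq = 11.4 × 0.21111 = 2.4067 ✔ (matches Method 1)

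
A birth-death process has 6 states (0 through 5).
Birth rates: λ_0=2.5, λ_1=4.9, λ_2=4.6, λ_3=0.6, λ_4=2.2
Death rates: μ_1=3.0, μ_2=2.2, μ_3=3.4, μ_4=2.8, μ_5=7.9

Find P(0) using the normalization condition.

Ratios P(n)/P(0) = (λ₀···λₙ₋₁)/(μ₁···μₙ):
P(1)/P(0) = (2.5)/(3.0) = 0.8333
P(2)/P(0) = (2.5×4.9)/(3.0×2.2) = 1.8561
P(3)/P(0) = (2.5×4.9×4.6)/(3.0×2.2×3.4) = 2.5111
P(4)/P(0) = (2.5×4.9×4.6×0.6)/(3.0×2.2×3.4×2.8) = 0.5381
P(5)/P(0) = (2.5×4.9×4.6×0.6×2.2)/(3.0×2.2×3.4×2.8×7.9) = 0.1499

Normalization: ∑ P(n) = 1
P(0) × (1.0000 + 0.8333 + 1.8561 + 2.5111 + 0.5381 + 0.1499) = 1
P(0) × 6.8885 = 1
P(0) = 1/6.8885 = 0.1452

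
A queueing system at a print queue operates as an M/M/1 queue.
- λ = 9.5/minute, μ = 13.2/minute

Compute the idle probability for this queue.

ρ = λ/μ = 9.5/13.2 = 0.7197
P(0) = 1 - ρ = 1 - 0.7197 = 0.2803
The server is idle 28.03% of the time.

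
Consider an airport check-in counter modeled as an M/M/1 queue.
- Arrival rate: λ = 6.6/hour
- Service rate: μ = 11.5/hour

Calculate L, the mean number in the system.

ρ = λ/μ = 6.6/11.5 = 0.5739
For M/M/1: L = λ/(μ-λ)
L = 6.6/(11.5-6.6) = 6.6/4.90
L = 1.3469 passengers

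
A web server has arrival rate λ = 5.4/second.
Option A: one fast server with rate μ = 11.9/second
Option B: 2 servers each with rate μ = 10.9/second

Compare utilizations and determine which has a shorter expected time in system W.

Option A: single server μ = 11.9 (M/M/1)
  ρ_A = 5.4/11.9 = 0.4538
  W_A = 1/(μ-λ) = 1/(11.9-5.4) = 1/6.50 = 0.1538

Option B: 2 servers μ = 10.9 (M/M/2)
  ρ_B = λ/(cμ) = 5.4/(2×10.9) = 0.2477
  Offered load a = λ/μ = cρ = 5.4/10.9 = 0.4954
  P₀ = [ Σₙ₌₀^1 aⁿ/n! + a^2/(2!(1-ρ)) ]⁻¹
  Σ = a^0/0! + a^1/1! = 1.0000 + 0.4954 = 1.4954
  a^2/(2!(1-ρ)) = 0.2454/(2 × 0.7523) = 0.1631
  P₀ = 1/(1.4954 + 0.16312) = 0.6029
  Lq = P₀·a^2·ρ / (2!(1-ρ)²) = 0.6029 × 0.2454 × 0.2477 / (2 × 0.5659) = 0.03238
  Wq_B = Lq/λ = 0.032385/5.4 = 0.005997
  W_B = Wq_B + 1/μ = 0.005997 + 0.09174 = 0.09774

Since W_B = 0.09774 < W_A = 0.1538, Option B (multiple servers) has the shorter time in system.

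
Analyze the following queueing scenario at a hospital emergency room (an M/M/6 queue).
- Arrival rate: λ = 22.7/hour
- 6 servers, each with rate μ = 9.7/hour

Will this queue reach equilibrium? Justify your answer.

Stability requires ρ = λ/(cμ) < 1
ρ = 22.7/(6 × 9.7) = 22.7/58.20 = 0.3900
Since 0.3900 < 1, the system is STABLE.
The servers are busy 39.00% of the time.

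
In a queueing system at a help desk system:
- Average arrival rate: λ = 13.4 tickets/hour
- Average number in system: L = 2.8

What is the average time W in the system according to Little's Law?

Little's Law: L = λW, so W = L/λ
W = 2.8/13.4 = 0.2090 hours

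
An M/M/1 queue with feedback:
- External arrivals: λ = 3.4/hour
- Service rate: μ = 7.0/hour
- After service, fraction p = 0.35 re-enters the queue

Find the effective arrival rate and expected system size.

Effective arrival rate: λ_eff = λ/(1-p) = 3.4/(1-0.35) = 3.4/0.65 = 5.23077
ρ = λ_eff/μ = 5.23077/7.0 = 0.74725
L = ρ/(1-ρ) = 0.74725/(1-0.74725) = 2.9565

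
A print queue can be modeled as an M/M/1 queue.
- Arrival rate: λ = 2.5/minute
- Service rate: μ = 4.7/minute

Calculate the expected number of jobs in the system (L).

ρ = λ/μ = 2.5/4.7 = 0.5319
For M/M/1: L = λ/(μ-λ)
L = 2.5/(4.7-2.5) = 2.5/2.20
L = 1.1364 jobs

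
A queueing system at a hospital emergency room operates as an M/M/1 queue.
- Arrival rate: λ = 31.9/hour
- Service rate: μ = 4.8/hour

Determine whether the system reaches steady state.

Stability requires ρ = λ/(cμ) < 1
ρ = 31.9/(1 × 4.8) = 31.9/4.80 = 6.6458
Since 6.6458 ≥ 1, the system is UNSTABLE.
Queue grows without bound. Need μ > λ = 31.9.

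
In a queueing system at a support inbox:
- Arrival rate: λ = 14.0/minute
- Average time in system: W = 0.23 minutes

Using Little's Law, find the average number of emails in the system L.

Little's Law: L = λW
L = 14.0 × 0.23 = 3.2200 emails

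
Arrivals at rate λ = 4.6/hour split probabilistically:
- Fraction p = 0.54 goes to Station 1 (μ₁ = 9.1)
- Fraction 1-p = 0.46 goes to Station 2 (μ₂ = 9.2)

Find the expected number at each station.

Effective rates: λ₁ = 4.6×0.54 = 2.484, λ₂ = 4.6×0.46 = 2.116
Station 1: ρ₁ = 2.484/9.1 = 0.2730, L₁ = ρ₁/(1-ρ₁) = 0.2730/(1-0.2730) = 0.3755
Station 2: ρ₂ = 2.116/9.2 = 0.2300, L₂ = ρ₂/(1-ρ₂) = 0.2300/(1-0.2300) = 0.2987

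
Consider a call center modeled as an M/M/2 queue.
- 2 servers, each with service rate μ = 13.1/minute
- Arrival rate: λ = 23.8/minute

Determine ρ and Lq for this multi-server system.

Traffic intensity: ρ = λ/(cμ) = 23.8/(2×13.1) = 0.9084
Since ρ = 0.9084 < 1, system is stable.
Offered load a = λ/μ = cρ = 23.8/13.1 = 1.8168
P₀ = [ Σₙ₌₀^1 aⁿ/n! + a^2/(2!(1-ρ)) ]⁻¹
Σ = a^0/0! + a^1/1! = 1.0000 + 1.8168 = 2.8168
a^2/(2!(1-ρ)) = 3.30074/(2 × 0.0916031) = 18.0165
P₀ = 1/(2.8168 + 18.0165) = 0.04800
Lq = P₀·a^2·ρ / (2!(1-ρ)²) = 0.04800 × 3.3007 × 0.9084 / (2 × 0.008391) = 8.5759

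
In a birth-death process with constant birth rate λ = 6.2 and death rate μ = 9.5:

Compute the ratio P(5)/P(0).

For constant rates: P(n)/P(0) = (λ/μ)^n
P(5)/P(0) = (6.2/9.5)^5 = 0.6526^5 = 0.1184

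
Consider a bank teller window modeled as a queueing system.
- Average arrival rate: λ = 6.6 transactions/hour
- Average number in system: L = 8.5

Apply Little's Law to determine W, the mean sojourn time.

Little's Law: L = λW, so W = L/λ
W = 8.5/6.6 = 1.2879 hours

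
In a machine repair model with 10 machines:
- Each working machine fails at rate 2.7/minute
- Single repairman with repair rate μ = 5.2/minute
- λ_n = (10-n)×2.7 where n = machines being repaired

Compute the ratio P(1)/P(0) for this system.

P(1)/P(0) = ∏_{i=0}^{1-1} λ_i/μ_{i+1}
= (10-0)×2.7/5.2
= 5.1923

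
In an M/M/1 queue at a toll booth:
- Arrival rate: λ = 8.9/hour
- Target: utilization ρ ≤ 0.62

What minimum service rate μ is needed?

ρ = λ/μ, so μ = λ/ρ
μ ≥ 8.9/0.62 = 14.3548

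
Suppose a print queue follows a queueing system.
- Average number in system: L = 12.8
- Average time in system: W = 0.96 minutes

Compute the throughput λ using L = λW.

Little's Law: L = λW, so λ = L/W
λ = 12.8/0.96 = 13.3333 jobs/minute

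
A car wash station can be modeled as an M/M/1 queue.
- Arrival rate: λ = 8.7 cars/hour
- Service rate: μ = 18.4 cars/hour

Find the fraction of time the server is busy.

Server utilization: ρ = λ/μ
ρ = 8.7/18.4 = 0.4728
The server is busy 47.28% of the time.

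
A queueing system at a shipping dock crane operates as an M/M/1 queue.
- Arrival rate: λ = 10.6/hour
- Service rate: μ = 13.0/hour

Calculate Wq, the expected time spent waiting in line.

First, compute utilization: ρ = λ/μ = 10.6/13.0 = 0.8154
For M/M/1: Wq = λ/(μ(μ-λ))
Wq = 10.6/(13.0 × (13.0-10.6))
Wq = 10.6/(13.0 × 2.40)
Wq = 0.3397 hours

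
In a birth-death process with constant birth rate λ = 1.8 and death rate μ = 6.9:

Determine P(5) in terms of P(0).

For constant rates: P(n)/P(0) = (λ/μ)^n
P(5)/P(0) = (1.8/6.9)^5 = 0.26087^5 = 0.001208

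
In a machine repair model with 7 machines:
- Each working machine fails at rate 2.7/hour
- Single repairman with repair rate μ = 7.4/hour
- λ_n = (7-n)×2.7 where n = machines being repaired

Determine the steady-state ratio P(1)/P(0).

P(1)/P(0) = ∏_{i=0}^{1-1} λ_i/μ_{i+1}
= (7-0)×2.7/7.4
= 2.5541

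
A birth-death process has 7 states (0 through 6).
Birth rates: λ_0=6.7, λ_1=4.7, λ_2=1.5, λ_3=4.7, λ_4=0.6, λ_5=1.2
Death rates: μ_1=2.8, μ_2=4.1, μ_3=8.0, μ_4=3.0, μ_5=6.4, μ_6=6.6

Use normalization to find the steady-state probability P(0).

Ratios P(n)/P(0) = (λ₀···λₙ₋₁)/(μ₁···μₙ):
P(1)/P(0) = (6.7)/(2.8) = 2.39286
P(2)/P(0) = (6.7×4.7)/(2.8×4.1) = 2.74303
P(3)/P(0) = (6.7×4.7×1.5)/(2.8×4.1×8.0) = 0.514318
P(4)/P(0) = (6.7×4.7×1.5×4.7)/(2.8×4.1×8.0×3.0) = 0.805765
P(5)/P(0) = (6.7×4.7×1.5×4.7×0.6)/(2.8×4.1×8.0×3.0×6.4) = 0.0755405
P(6)/P(0) = (6.7×4.7×1.5×4.7×0.6×1.2)/(2.8×4.1×8.0×3.0×6.4×6.6) = 0.0137346

Normalization: ∑ P(n) = 1
P(0) × (1.00000 + 2.39286 + 2.74303 + 0.514318 + 0.805765 + 0.0755405 + 0.0137346) = 1
P(0) × 7.5452 = 1
P(0) = 1/7.5452 = 0.1325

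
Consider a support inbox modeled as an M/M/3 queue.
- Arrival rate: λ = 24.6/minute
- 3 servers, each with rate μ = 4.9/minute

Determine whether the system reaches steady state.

Stability requires ρ = λ/(cμ) < 1
ρ = 24.6/(3 × 4.9) = 24.6/14.70 = 1.6735
Since 1.6735 ≥ 1, the system is UNSTABLE.
Need c > λ/μ = 24.6/4.9 = 5.02.
Minimum servers needed: c = 6.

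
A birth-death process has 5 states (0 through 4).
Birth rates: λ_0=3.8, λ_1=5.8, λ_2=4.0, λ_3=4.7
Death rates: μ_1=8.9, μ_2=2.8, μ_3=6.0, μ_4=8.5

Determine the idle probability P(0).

Ratios P(n)/P(0) = (λ₀···λₙ₋₁)/(μ₁···μₙ):
P(1)/P(0) = (3.8)/(8.9) = 0.4270
P(2)/P(0) = (3.8×5.8)/(8.9×2.8) = 0.8844
P(3)/P(0) = (3.8×5.8×4.0)/(8.9×2.8×6.0) = 0.5896
P(4)/P(0) = (3.8×5.8×4.0×4.7)/(8.9×2.8×6.0×8.5) = 0.3260

Normalization: ∑ P(n) = 1
P(0) × (1.0000 + 0.4270 + 0.8844 + 0.5896 + 0.3260) = 1
P(0) × 3.2270 = 1
P(0) = 1/3.2270 = 0.3099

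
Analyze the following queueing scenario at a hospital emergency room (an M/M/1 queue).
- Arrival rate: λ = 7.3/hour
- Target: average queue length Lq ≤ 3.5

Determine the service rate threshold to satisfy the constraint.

For M/M/1: Lq = λ²/(μ(μ-λ))
Need Lq ≤ 3.5, i.e. μ(μ-λ) ≥ λ²/3.5
μ² - 7.3μ - 53.29/3.5 ≥ 0  →  μ² - 7.3μ - 15.225714 ≥ 0
Quadratic formula (positive root): μ = [λ + √(λ² + 4×15.225714)]/2
Discriminant: 53.29 + 4×15.225714 = 114.1929, √114.1929 = 10.6861
μ ≥ (7.3 + 10.6861)/2 = 8.9931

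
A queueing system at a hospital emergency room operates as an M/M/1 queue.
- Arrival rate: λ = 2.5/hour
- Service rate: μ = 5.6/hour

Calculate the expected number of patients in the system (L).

ρ = λ/μ = 2.5/5.6 = 0.4464
For M/M/1: L = λ/(μ-λ)
L = 2.5/(5.6-2.5) = 2.5/3.10
L = 0.8065 patients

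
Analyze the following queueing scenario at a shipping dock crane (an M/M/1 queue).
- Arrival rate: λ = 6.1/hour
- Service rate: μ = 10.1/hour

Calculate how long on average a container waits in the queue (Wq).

First, compute utilization: ρ = λ/μ = 6.1/10.1 = 0.6040
For M/M/1: Wq = λ/(μ(μ-λ))
Wq = 6.1/(10.1 × (10.1-6.1))
Wq = 6.1/(10.1 × 4.00)
Wq = 0.1510 hours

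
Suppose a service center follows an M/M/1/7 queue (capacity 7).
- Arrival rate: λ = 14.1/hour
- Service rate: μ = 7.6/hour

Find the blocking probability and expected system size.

ρ = λ/μ = 14.1/7.6 = 1.85526
P₀ = (1-ρ)/(1-ρ^(K+1)) = (1-1.85526)/(1-1.85526^8) = -0.8553/-139.3583 = 0.006137
P_K = P₀×ρ^K = 0.006137 × 1.85526^7 = 0.006137 × 75.6543 = 0.4643
Blocking probability P_7 = 0.4643 (46.43%)
L = ρ[1 - (K+1)ρ^K + Kρ^(K+1)] / [(1-ρ)(1-ρ^(K+1))]
L = 1.85526 × (1 - 8×75.6543 + 7×140.3583) / ((1 - 1.85526) × (1 - 140.3583)) = 5.8882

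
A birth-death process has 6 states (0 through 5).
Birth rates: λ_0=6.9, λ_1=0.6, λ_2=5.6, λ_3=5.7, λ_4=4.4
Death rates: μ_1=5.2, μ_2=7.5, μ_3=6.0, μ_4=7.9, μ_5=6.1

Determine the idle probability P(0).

Ratios P(n)/P(0) = (λ₀···λₙ₋₁)/(μ₁···μₙ):
P(1)/P(0) = (6.9)/(5.2) = 1.3269
P(2)/P(0) = (6.9×0.6)/(5.2×7.5) = 0.1062
P(3)/P(0) = (6.9×0.6×5.6)/(5.2×7.5×6.0) = 0.09908
P(4)/P(0) = (6.9×0.6×5.6×5.7)/(5.2×7.5×6.0×7.9) = 0.07149
P(5)/P(0) = (6.9×0.6×5.6×5.7×4.4)/(5.2×7.5×6.0×7.9×6.1) = 0.05156

Normalization: ∑ P(n) = 1
P(0) × (1.0000 + 1.3269 + 0.1062 + 0.09908 + 0.07149 + 0.05156) = 1
P(0) × 2.6552 = 1
P(0) = 1/2.6552 = 0.3766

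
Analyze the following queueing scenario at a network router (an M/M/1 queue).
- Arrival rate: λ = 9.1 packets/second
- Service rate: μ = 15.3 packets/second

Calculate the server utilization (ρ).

Server utilization: ρ = λ/μ
ρ = 9.1/15.3 = 0.5948
The server is busy 59.48% of the time.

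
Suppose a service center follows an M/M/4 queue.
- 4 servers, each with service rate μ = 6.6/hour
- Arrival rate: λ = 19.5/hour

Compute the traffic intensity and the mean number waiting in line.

Traffic intensity: ρ = λ/(cμ) = 19.5/(4×6.6) = 0.7386
Since ρ = 0.7386 < 1, system is stable.
Offered load a = λ/μ = cρ = 19.5/6.6 = 2.9545
P₀ = [ Σₙ₌₀^3 aⁿ/n! + a^4/(4!(1-ρ)) ]⁻¹
Σ = a^0/0! + a^1/1! + a^2/2! + a^3/3! = 1.00000 + 2.95455 + 4.36467 + 4.29854 = 12.6178
a^4/(4!(1-ρ)) = 76.2014/(24 × 0.261364) = 12.1480
P₀ = 1/(12.6178 + 12.1480) = 0.04038
Lq = P₀·a^4·ρ / (4!(1-ρ)²) = 0.040378 × 76.2014 × 0.73864 / (24 × 0.068311) = 1.3862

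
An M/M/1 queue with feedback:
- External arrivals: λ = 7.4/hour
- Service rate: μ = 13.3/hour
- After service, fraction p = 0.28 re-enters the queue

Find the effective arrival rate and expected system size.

Effective arrival rate: λ_eff = λ/(1-p) = 7.4/(1-0.28) = 7.4/0.72 = 10.27778
ρ = λ_eff/μ = 10.27778/13.3 = 0.772765
L = ρ/(1-ρ) = 0.772765/(1-0.772765) = 3.4007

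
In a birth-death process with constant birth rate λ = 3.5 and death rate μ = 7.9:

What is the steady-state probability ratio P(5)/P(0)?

For constant rates: P(n)/P(0) = (λ/μ)^n
P(5)/P(0) = (3.5/7.9)^5 = 0.44304^5 = 0.01707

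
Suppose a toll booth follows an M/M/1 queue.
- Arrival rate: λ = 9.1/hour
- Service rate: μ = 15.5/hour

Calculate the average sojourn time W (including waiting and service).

First, compute utilization: ρ = λ/μ = 9.1/15.5 = 0.5871
For M/M/1: W = 1/(μ-λ)
W = 1/(15.5-9.1) = 1/6.40
W = 0.1562 hours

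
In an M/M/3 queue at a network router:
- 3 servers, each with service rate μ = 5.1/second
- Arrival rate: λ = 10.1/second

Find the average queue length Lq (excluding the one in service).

Traffic intensity: ρ = λ/(cμ) = 10.1/(3×5.1) = 0.6601
Since ρ = 0.6601 < 1, system is stable.
Offered load a = λ/μ = cρ = 10.1/5.1 = 1.9804
P₀ = [ Σₙ₌₀^2 aⁿ/n! + a^3/(3!(1-ρ)) ]⁻¹
Σ = a^0/0! + a^1/1! + a^2/2! = 1.0000 + 1.9804 + 1.9610 = 4.9414
a^3/(3!(1-ρ)) = 7.7670/(6 × 0.33987) = 3.8088
P₀ = 1/(4.9414 + 3.8088) = 0.1143
Lq = P₀·a^3·ρ / (3!(1-ρ)²) = 0.114283 × 7.76701 × 0.660131 / (6 × 0.115511) = 0.8455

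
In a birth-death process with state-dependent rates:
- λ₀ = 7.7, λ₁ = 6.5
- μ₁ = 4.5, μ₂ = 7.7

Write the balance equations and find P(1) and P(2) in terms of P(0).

Balance equations:
State 0: λ₀P₀ = μ₁P₁ → P₁ = (λ₀/μ₁)P₀ = (7.7/4.5)P₀ = 1.7111P₀
State 1: P₂ = (λ₀λ₁)/(μ₁μ₂)P₀ = (7.7×6.5)/(4.5×7.7)P₀ = 1.4444P₀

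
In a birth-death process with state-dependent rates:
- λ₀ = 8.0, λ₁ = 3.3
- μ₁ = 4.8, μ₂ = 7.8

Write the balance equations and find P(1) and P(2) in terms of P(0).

Balance equations:
State 0: λ₀P₀ = μ₁P₁ → P₁ = (λ₀/μ₁)P₀ = (8.0/4.8)P₀ = 1.6667P₀
State 1: P₂ = (λ₀λ₁)/(μ₁μ₂)P₀ = (8.0×3.3)/(4.8×7.8)P₀ = 0.7051P₀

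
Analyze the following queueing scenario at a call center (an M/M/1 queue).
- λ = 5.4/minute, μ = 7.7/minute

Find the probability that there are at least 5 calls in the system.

ρ = λ/μ = 5.4/7.7 = 0.7013
P(N ≥ n) = ρⁿ
P(N ≥ 5) = 0.7013^5
P(N ≥ 5) = 0.1696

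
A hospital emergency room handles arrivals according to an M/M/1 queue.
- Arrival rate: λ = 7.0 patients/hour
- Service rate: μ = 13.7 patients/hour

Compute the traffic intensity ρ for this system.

Server utilization: ρ = λ/μ
ρ = 7.0/13.7 = 0.5109
The server is busy 51.09% of the time.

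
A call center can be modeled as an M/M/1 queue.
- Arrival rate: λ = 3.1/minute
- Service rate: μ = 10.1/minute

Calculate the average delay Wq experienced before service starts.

First, compute utilization: ρ = λ/μ = 3.1/10.1 = 0.3069
For M/M/1: Wq = λ/(μ(μ-λ))
Wq = 3.1/(10.1 × (10.1-3.1))
Wq = 3.1/(10.1 × 7.00)
Wq = 0.04385 minutes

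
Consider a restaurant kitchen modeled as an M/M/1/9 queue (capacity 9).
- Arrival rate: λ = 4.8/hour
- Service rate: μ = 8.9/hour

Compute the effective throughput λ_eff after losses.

ρ = λ/μ = 4.8/8.9 = 0.53933
P₀ = (1-ρ)/(1-ρ^(K+1)) = (1-0.53933)/(1-0.53933^10) = 0.46067/0.99792 = 0.4616
P_K = P₀×ρ^K = 0.4616 × 0.53933^9 = 0.4616 × 0.003861 = 0.001782
λ_eff = λ(1-P_K) = 4.8 × (1 - 0.001782) = 4.8 × 0.9982 = 4.7914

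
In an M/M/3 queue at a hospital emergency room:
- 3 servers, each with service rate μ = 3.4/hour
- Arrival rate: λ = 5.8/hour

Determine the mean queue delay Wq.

Traffic intensity: ρ = λ/(cμ) = 5.8/(3×3.4) = 0.5686
Since ρ = 0.5686 < 1, system is stable.
Offered load a = λ/μ = cρ = 5.8/3.4 = 1.7059
P₀ = [ Σₙ₌₀^2 aⁿ/n! + a^3/(3!(1-ρ)) ]⁻¹
Σ = a^0/0! + a^1/1! + a^2/2! = 1.0000 + 1.7059 + 1.4550 = 4.1609
a^3/(3!(1-ρ)) = 4.9642/(6 × 0.43137) = 1.9180
P₀ = 1/(4.1609 + 1.9180) = 0.1645
Lq = P₀·a^3·ρ / (3!(1-ρ)²) = 0.16450 × 4.9642 × 0.56863 / (6 × 0.18608) = 0.4159
Wq = Lq/λ = 0.4159/5.8 = 0.07171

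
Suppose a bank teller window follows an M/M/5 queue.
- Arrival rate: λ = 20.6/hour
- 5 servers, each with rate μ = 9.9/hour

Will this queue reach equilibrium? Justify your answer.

Stability requires ρ = λ/(cμ) < 1
ρ = 20.6/(5 × 9.9) = 20.6/49.50 = 0.4162
Since 0.4162 < 1, the system is STABLE.
The servers are busy 41.62% of the time.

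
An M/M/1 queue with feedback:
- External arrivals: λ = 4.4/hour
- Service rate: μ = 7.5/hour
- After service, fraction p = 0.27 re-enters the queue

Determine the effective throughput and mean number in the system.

Effective arrival rate: λ_eff = λ/(1-p) = 4.4/(1-0.27) = 4.4/0.73 = 6.0274
ρ = λ_eff/μ = 6.0274/7.5 = 0.803653
L = ρ/(1-ρ) = 0.803653/(1-0.803653) = 4.0930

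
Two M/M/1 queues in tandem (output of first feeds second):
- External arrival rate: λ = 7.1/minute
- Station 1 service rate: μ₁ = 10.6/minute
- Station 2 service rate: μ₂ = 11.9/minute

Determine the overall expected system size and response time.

By Jackson's theorem, each station behaves as independent M/M/1.
Station 1: ρ₁ = 7.1/10.6 = 0.6698, L₁ = ρ₁/(1-ρ₁) = λ/(μ₁-λ) = 7.1/3.50 = 2.02857
Station 2: ρ₂ = 7.1/11.9 = 0.5966, L₂ = ρ₂/(1-ρ₂) = λ/(μ₂-λ) = 7.1/4.80 = 1.47917
Total: L = L₁ + L₂ = 2.02857 + 1.47917 = 3.5077
W = L/λ = 3.5077/7.1 = 0.4940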